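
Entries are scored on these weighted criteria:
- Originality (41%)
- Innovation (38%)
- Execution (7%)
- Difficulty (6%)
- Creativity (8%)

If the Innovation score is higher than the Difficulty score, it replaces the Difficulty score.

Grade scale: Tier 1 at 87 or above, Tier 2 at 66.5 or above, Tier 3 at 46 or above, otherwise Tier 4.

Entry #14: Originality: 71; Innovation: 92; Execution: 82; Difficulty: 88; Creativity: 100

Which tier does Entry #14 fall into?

Tier 2

Innovation (92) > Difficulty (88), so Difficulty counts as 92.
Weighted total:
  Originality 71 × 0.41 = 29.11
  Innovation 92 × 0.38 = 34.96
  Execution 82 × 0.07 = 5.74
  Difficulty 92 × 0.06 = 5.52
  Creativity 100 × 0.08 = 8
Sum = 83.33
83.33 is ≥ 66.5 and < 87 → Tier 2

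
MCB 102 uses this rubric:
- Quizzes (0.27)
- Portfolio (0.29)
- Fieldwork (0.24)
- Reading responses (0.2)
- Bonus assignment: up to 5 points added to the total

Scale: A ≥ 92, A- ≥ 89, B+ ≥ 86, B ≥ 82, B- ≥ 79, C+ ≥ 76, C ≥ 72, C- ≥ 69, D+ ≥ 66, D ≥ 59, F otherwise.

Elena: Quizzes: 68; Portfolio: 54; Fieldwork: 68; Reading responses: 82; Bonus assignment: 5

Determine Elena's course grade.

C-

Weighted total:
  Quizzes 68 × 0.27 = 18.36
  Portfolio 54 × 0.29 = 15.66
  Fieldwork 68 × 0.24 = 16.32
  Reading responses 82 × 0.2 = 16.4
Sum = 66.74
Bonus assignment: 66.74 + 5 = 71.74
71.74 is ≥ 69 and < 72 → C-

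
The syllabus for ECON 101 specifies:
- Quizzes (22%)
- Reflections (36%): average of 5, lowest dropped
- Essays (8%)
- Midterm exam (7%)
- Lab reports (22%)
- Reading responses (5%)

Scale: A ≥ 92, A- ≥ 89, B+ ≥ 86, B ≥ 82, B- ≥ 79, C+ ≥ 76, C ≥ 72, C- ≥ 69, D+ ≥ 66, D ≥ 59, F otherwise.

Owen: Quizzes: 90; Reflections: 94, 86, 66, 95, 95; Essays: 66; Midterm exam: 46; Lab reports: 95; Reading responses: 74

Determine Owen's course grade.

Reflections: drop 66 → average of remaining 4 = 370/4 = 92.5
Weighted total:
  Quizzes 90 × 0.22 = 19.8
  Reflections 92.5 × 0.36 = 33.3
  Essays 66 × 0.08 = 5.28
  Midterm exam 46 × 0.07 = 3.22
  Lab reports 95 × 0.22 = 20.9
  Reading responses 74 × 0.05 = 3.7
Sum = 86.2
86.2 is ≥ 86 and < 89 → B+

B+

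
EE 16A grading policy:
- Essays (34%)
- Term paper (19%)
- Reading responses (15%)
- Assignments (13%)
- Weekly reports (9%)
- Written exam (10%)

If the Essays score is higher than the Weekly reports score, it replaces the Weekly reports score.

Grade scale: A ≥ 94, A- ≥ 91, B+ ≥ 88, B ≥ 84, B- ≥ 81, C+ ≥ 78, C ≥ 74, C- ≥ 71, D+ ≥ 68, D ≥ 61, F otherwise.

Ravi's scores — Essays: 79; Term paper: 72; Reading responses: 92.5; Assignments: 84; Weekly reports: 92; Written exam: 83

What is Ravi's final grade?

Essays (79) ≤ Weekly reports (92), so Weekly reports stays at 92.
Weighted total:
  Essays 79 × 0.34 = 26.86
  Term paper 72 × 0.19 = 13.68
  Reading responses 92.5 × 0.15 = 13.875
  Assignments 84 × 0.13 = 10.92
  Weekly reports 92 × 0.09 = 8.28
  Written exam 83 × 0.1 = 8.3
Sum = 81.915
81.915 is ≥ 81 and < 84 → B-

B-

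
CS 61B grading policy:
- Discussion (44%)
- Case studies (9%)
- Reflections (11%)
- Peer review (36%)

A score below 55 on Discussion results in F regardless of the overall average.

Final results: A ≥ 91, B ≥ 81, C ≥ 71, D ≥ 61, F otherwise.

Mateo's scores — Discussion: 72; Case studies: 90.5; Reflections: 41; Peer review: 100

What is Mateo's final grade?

Discussion score 72 ≥ 55: minimum met.
Weighted total:
  Discussion 72 × 0.44 = 31.68
  Case studies 90.5 × 0.09 = 8.145
  Reflections 41 × 0.11 = 4.51
  Peer review 100 × 0.36 = 36
Sum = 80.335
80.335 is ≥ 71 and < 81 → C

C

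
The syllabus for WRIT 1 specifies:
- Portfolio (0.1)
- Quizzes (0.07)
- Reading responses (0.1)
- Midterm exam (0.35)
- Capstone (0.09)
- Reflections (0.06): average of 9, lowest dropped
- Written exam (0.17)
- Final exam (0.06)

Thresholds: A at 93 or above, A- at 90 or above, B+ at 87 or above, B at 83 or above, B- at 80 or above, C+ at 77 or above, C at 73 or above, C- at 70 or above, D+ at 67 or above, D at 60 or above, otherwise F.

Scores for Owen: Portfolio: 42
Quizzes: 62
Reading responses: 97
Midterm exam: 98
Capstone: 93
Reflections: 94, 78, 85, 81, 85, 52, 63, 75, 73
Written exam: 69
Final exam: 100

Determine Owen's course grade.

Reflections: drop 52 → average of remaining 8 = 634/8 = 79.25
Weighted total:
  Portfolio 42 × 0.1 = 4.2
  Quizzes 62 × 0.07 = 4.34
  Reading responses 97 × 0.1 = 9.7
  Midterm exam 98 × 0.35 = 34.3
  Capstone 93 × 0.09 = 8.37
  Reflections 79.25 × 0.06 = 4.755
  Written exam 69 × 0.17 = 11.73
  Final exam 100 × 0.06 = 6
Sum = 83.395
83.395 is ≥ 83 and < 87 → B

B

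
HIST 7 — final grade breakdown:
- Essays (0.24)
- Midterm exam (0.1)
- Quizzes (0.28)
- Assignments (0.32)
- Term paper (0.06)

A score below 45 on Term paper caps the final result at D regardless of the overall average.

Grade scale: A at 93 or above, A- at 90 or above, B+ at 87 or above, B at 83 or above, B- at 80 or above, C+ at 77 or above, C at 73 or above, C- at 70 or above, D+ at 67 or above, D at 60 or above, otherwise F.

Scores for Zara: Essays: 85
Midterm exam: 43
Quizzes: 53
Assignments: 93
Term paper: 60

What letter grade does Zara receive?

C-

Term paper score 60 ≥ 45: minimum met.
Weighted total:
  Essays 85 × 0.24 = 20.4
  Midterm exam 43 × 0.1 = 4.3
  Quizzes 53 × 0.28 = 14.84
  Assignments 93 × 0.32 = 29.76
  Term paper 60 × 0.06 = 3.6
Sum = 72.9
72.9 is ≥ 70 and < 73 → C-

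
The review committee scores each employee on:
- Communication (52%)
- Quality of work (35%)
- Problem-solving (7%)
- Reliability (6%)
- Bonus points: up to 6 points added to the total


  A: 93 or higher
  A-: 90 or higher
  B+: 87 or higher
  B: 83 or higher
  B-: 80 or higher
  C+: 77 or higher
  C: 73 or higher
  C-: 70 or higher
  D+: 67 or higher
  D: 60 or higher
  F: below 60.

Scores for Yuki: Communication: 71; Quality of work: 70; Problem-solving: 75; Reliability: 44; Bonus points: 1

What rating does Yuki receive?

Weighted total:
  Communication 71 × 0.52 = 36.92
  Quality of work 70 × 0.35 = 24.5
  Problem-solving 75 × 0.07 = 5.25
  Reliability 44 × 0.06 = 2.64
Sum = 69.31
Bonus points: 69.31 + 1 = 70.31
70.31 is ≥ 70 and < 73 → C-

C-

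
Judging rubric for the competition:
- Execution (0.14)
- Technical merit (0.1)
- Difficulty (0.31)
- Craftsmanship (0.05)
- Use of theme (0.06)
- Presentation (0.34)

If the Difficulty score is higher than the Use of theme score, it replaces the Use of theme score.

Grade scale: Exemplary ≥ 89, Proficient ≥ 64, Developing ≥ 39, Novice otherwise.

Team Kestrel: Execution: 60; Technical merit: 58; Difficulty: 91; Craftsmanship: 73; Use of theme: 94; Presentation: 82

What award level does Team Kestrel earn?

Difficulty (91) ≤ Use of theme (94), so Use of theme stays at 94.
Weighted total:
  Execution 60 × 0.14 = 8.4
  Technical merit 58 × 0.1 = 5.8
  Difficulty 91 × 0.31 = 28.21
  Craftsmanship 73 × 0.05 = 3.65
  Use of theme 94 × 0.06 = 5.64
  Presentation 82 × 0.34 = 27.88
Sum = 79.58
79.58 is ≥ 64 and < 89 → Proficient

Proficient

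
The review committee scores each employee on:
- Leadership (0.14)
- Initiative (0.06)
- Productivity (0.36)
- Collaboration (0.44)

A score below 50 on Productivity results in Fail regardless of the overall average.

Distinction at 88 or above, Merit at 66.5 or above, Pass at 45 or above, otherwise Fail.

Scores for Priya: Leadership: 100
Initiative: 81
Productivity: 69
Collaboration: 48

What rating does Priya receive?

Productivity score 69 ≥ 50: minimum met.
Weighted total:
  Leadership 100 × 0.14 = 14
  Initiative 81 × 0.06 = 4.86
  Productivity 69 × 0.36 = 24.84
  Collaboration 48 × 0.44 = 21.12
Sum = 64.82
64.82 is ≥ 45 and < 66.5 → Pass

Pass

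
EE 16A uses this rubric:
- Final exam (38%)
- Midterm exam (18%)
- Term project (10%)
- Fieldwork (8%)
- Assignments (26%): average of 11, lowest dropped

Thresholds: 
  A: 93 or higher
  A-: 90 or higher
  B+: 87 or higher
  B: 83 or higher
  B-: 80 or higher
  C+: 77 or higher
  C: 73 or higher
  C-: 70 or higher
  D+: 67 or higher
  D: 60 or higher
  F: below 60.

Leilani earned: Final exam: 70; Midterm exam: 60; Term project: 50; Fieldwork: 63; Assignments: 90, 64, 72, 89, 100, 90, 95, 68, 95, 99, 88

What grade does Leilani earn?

Assignments: drop 64 → average of remaining 10 = 886/10 = 88.6
Weighted total:
  Final exam 70 × 0.38 = 26.6
  Midterm exam 60 × 0.18 = 10.8
  Term project 50 × 0.1 = 5
  Fieldwork 63 × 0.08 = 5.04
  Assignments 88.6 × 0.26 = 23.036
Sum = 70.476
70.476 is ≥ 70 and < 73 → C-

C-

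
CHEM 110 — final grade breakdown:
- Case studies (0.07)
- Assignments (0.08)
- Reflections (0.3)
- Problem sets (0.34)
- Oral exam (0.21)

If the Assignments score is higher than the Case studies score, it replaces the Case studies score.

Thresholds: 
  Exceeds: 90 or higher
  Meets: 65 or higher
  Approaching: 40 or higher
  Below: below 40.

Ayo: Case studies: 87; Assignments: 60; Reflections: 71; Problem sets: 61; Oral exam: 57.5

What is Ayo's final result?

Meets

Assignments (60) ≤ Case studies (87), so Case studies stays at 87.
Weighted total:
  Case studies 87 × 0.07 = 6.09
  Assignments 60 × 0.08 = 4.8
  Reflections 71 × 0.3 = 21.3
  Problem sets 61 × 0.34 = 20.74
  Oral exam 57.5 × 0.21 = 12.075
Sum = 65.005
65.005 is ≥ 65 and < 90 → Meets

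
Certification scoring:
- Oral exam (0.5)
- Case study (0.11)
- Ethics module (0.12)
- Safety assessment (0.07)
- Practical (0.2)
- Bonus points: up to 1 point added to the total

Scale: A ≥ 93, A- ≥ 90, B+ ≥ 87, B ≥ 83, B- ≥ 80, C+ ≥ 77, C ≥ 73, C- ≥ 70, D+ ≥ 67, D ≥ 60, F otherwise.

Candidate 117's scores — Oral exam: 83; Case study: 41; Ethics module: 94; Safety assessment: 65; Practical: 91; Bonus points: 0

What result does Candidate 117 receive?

Weighted total:
  Oral exam 83 × 0.5 = 41.5
  Case study 41 × 0.11 = 4.51
  Ethics module 94 × 0.12 = 11.28
  Safety assessment 65 × 0.07 = 4.55
  Practical 91 × 0.2 = 18.2
Sum = 80.04
Bonus points: 80.04 + 0 = 80.04
80.04 is ≥ 80 and < 83 → B-

B-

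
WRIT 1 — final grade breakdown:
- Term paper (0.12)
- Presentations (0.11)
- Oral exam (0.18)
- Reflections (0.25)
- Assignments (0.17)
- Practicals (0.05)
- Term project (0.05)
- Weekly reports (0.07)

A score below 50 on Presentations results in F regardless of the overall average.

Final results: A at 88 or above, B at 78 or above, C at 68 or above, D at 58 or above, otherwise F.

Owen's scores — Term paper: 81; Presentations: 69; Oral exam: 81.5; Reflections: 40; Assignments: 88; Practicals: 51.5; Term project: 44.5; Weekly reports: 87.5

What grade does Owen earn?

D

Presentations score 69 ≥ 50: minimum met.
Weighted total:
  Term paper 81 × 0.12 = 9.72
  Presentations 69 × 0.11 = 7.59
  Oral exam 81.5 × 0.18 = 14.67
  Reflections 40 × 0.25 = 10
  Assignments 88 × 0.17 = 14.96
  Practicals 51.5 × 0.05 = 2.575
  Term project 44.5 × 0.05 = 2.225
  Weekly reports 87.5 × 0.07 = 6.125
Sum = 67.865
67.865 is ≥ 58 and < 68 → D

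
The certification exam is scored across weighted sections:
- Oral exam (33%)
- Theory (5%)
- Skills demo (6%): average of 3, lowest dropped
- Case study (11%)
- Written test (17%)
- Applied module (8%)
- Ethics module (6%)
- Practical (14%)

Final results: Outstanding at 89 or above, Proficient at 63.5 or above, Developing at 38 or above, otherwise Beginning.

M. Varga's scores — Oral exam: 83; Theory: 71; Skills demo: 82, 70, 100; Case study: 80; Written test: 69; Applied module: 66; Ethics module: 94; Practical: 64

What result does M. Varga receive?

Skills demo: drop 70 → average of remaining 2 = 182/2 = 91
Weighted total:
  Oral exam 83 × 0.33 = 27.39
  Theory 71 × 0.05 = 3.55
  Skills demo 91 × 0.06 = 5.46
  Case study 80 × 0.11 = 8.8
  Written test 69 × 0.17 = 11.73
  Applied module 66 × 0.08 = 5.28
  Ethics module 94 × 0.06 = 5.64
  Practical 64 × 0.14 = 8.96
Sum = 76.81
76.81 is ≥ 63.5 and < 89 → Proficient

Proficient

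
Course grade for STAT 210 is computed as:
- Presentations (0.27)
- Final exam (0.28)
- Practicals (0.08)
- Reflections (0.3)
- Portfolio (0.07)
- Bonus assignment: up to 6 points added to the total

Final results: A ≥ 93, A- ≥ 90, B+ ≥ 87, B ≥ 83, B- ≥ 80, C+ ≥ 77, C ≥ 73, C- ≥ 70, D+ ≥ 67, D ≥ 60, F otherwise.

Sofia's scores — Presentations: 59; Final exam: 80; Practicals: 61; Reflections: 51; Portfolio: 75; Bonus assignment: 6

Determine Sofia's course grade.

D+

Weighted total:
  Presentations 59 × 0.27 = 15.93
  Final exam 80 × 0.28 = 22.4
  Practicals 61 × 0.08 = 4.88
  Reflections 51 × 0.3 = 15.3
  Portfolio 75 × 0.07 = 5.25
Sum = 63.76
Bonus assignment: 63.76 + 6 = 69.76
69.76 is ≥ 67 and < 70 → D+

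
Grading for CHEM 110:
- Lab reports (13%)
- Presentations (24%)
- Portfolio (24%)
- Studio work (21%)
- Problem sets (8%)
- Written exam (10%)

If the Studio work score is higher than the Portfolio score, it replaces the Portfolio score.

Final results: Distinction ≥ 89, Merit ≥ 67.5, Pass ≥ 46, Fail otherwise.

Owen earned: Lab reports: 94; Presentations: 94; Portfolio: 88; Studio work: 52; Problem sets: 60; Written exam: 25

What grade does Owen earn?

Merit

Studio work (52) ≤ Portfolio (88), so Portfolio stays at 88.
Weighted total:
  Lab reports 94 × 0.13 = 12.22
  Presentations 94 × 0.24 = 22.56
  Portfolio 88 × 0.24 = 21.12
  Studio work 52 × 0.21 = 10.92
  Problem sets 60 × 0.08 = 4.8
  Written exam 25 × 0.1 = 2.5
Sum = 74.12
74.12 is ≥ 67.5 and < 89 → Merit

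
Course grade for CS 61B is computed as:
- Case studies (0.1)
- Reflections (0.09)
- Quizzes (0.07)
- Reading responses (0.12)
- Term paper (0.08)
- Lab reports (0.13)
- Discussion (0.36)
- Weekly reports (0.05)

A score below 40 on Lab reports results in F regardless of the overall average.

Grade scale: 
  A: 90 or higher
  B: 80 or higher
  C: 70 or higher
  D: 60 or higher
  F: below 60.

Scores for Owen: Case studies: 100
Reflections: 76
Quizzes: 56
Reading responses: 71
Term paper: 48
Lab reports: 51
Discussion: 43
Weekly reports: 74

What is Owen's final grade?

F

Lab reports score 51 ≥ 40: minimum met.
Weighted total:
  Case studies 100 × 0.1 = 10
  Reflections 76 × 0.09 = 6.84
  Quizzes 56 × 0.07 = 3.92
  Reading responses 71 × 0.12 = 8.52
  Term paper 48 × 0.08 = 3.84
  Lab reports 51 × 0.13 = 6.63
  Discussion 43 × 0.36 = 15.48
  Weekly reports 74 × 0.05 = 3.7
Sum = 58.93
58.93 < 60 → F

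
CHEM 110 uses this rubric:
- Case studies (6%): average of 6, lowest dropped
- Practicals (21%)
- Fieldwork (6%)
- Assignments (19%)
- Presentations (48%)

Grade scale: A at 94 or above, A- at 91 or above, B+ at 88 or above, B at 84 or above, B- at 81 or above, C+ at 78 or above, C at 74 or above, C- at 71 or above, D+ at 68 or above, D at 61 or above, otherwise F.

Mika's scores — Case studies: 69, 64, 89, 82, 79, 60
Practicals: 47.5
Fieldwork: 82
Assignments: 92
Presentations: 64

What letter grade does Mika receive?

Case studies: drop 60 → average of remaining 5 = 383/5 = 76.6
Weighted total:
  Case studies 76.6 × 0.06 = 4.596
  Practicals 47.5 × 0.21 = 9.975
  Fieldwork 82 × 0.06 = 4.92
  Assignments 92 × 0.19 = 17.48
  Presentations 64 × 0.48 = 30.72
Sum = 67.691
67.691 is ≥ 61 and < 68 → D

D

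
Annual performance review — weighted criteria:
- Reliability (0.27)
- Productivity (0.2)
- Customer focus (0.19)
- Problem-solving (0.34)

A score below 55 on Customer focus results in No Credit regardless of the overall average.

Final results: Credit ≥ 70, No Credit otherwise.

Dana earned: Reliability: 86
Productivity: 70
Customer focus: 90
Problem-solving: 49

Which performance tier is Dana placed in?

Credit

Customer focus score 90 ≥ 55: minimum met.
Weighted total:
  Reliability 86 × 0.27 = 23.22
  Productivity 70 × 0.2 = 14
  Customer focus 90 × 0.19 = 17.1
  Problem-solving 49 × 0.34 = 16.66
Sum = 70.98
70.98 ≥ 70 → Credit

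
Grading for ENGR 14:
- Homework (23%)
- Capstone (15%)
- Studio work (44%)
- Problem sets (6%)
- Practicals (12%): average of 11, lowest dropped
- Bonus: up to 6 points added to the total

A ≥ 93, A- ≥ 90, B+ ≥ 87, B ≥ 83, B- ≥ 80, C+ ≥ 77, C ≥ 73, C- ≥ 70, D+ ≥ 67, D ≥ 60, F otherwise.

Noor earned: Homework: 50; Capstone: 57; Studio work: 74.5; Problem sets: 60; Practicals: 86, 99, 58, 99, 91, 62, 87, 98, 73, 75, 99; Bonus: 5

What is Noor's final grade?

Practicals: drop 58 → average of remaining 10 = 869/10 = 86.9
Weighted total:
  Homework 50 × 0.23 = 11.5
  Capstone 57 × 0.15 = 8.55
  Studio work 74.5 × 0.44 = 32.78
  Problem sets 60 × 0.06 = 3.6
  Practicals 86.9 × 0.12 = 10.428
Sum = 66.858
Bonus: 66.858 + 5 = 71.858
71.858 is ≥ 70 and < 73 → C-

C-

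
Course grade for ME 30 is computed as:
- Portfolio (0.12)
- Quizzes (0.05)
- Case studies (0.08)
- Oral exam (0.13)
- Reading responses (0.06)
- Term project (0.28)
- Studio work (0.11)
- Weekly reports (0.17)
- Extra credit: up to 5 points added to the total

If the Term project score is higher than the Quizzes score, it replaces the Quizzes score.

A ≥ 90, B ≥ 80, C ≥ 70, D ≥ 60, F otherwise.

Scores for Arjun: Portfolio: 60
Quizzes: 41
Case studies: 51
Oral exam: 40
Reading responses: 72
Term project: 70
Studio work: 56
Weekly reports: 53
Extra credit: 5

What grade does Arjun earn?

Term project (70) > Quizzes (41), so Quizzes counts as 70.
Weighted total:
  Portfolio 60 × 0.12 = 7.2
  Quizzes 70 × 0.05 = 3.5
  Case studies 51 × 0.08 = 4.08
  Oral exam 40 × 0.13 = 5.2
  Reading responses 72 × 0.06 = 4.32
  Term project 70 × 0.28 = 19.6
  Studio work 56 × 0.11 = 6.16
  Weekly reports 53 × 0.17 = 9.01
Sum = 59.07
Extra credit: 59.07 + 5 = 64.07
64.07 is ≥ 60 and < 70 → D

D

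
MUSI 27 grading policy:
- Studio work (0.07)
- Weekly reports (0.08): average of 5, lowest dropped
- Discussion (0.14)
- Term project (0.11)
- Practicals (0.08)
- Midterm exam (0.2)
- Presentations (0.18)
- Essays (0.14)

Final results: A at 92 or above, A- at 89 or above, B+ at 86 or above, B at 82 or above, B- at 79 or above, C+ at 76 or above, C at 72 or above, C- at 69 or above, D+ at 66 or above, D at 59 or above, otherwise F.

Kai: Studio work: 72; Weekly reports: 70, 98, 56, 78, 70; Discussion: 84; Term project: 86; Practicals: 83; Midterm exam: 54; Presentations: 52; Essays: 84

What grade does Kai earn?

Weekly reports: drop 56 → average of remaining 4 = 316/4 = 79
Weighted total:
  Studio work 72 × 0.07 = 5.04
  Weekly reports 79 × 0.08 = 6.32
  Discussion 84 × 0.14 = 11.76
  Term project 86 × 0.11 = 9.46
  Practicals 83 × 0.08 = 6.64
  Midterm exam 54 × 0.2 = 10.8
  Presentations 52 × 0.18 = 9.36
  Essays 84 × 0.14 = 11.76
Sum = 71.14
71.14 is ≥ 69 and < 72 → C-

C-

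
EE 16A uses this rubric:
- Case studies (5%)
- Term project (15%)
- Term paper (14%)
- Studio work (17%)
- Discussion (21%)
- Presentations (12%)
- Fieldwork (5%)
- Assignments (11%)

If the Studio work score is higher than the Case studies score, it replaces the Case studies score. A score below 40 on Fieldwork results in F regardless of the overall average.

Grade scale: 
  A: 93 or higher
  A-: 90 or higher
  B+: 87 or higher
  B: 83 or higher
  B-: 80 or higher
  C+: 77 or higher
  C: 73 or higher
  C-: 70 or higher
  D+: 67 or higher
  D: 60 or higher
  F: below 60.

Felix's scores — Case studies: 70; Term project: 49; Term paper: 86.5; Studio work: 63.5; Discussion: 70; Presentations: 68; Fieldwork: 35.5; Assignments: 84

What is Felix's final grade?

F

Studio work (63.5) ≤ Case studies (70), so Case studies stays at 70.
Fieldwork score 35.5 < 40: minimum not met.
Weighted total:
  Case studies 70 × 0.05 = 3.5
  Term project 49 × 0.15 = 7.35
  Term paper 86.5 × 0.14 = 12.11
  Studio work 63.5 × 0.17 = 10.795
  Discussion 70 × 0.21 = 14.7
  Presentations 68 × 0.12 = 8.16
  Fieldwork 35.5 × 0.05 = 1.775
  Assignments 84 × 0.11 = 9.24
Sum = 67.63
Because the Fieldwork minimum was not met, the result is F.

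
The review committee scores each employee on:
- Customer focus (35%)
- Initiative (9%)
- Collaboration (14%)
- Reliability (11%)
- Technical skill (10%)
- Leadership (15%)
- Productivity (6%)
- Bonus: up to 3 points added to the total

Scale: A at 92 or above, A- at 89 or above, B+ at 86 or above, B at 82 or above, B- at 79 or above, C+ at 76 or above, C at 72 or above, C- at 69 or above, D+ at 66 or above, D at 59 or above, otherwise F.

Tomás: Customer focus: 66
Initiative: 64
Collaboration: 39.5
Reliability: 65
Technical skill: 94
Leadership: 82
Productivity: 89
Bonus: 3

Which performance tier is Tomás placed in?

C-

Weighted total:
  Customer focus 66 × 0.35 = 23.1
  Initiative 64 × 0.09 = 5.76
  Collaboration 39.5 × 0.14 = 5.53
  Reliability 65 × 0.11 = 7.15
  Technical skill 94 × 0.1 = 9.4
  Leadership 82 × 0.15 = 12.3
  Productivity 89 × 0.06 = 5.34
Sum = 68.58
Bonus: 68.58 + 3 = 71.58
71.58 is ≥ 69 and < 72 → C-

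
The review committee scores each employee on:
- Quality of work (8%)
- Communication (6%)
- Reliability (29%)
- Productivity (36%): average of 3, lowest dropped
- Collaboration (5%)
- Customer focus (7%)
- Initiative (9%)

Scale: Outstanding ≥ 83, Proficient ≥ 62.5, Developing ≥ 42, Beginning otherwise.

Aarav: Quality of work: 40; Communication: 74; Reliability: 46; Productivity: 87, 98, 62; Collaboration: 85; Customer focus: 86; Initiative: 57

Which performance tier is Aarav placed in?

Productivity: drop 62 → average of remaining 2 = 185/2 = 92.5
Weighted total:
  Quality of work 40 × 0.08 = 3.2
  Communication 74 × 0.06 = 4.44
  Reliability 46 × 0.29 = 13.34
  Productivity 92.5 × 0.36 = 33.3
  Collaboration 85 × 0.05 = 4.25
  Customer focus 86 × 0.07 = 6.02
  Initiative 57 × 0.09 = 5.13
Sum = 69.68
69.68 is ≥ 62.5 and < 83 → Proficient

Proficient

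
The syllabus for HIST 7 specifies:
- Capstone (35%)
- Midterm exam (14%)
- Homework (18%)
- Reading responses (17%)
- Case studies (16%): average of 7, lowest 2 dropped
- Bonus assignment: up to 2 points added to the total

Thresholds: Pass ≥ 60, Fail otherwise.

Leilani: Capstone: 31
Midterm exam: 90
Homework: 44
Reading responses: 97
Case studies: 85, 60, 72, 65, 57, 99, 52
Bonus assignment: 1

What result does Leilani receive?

Case studies: drop 52, 57 → average of remaining 5 = 381/5 = 76.2
Weighted total:
  Capstone 31 × 0.35 = 10.85
  Midterm exam 90 × 0.14 = 12.6
  Homework 44 × 0.18 = 7.92
  Reading responses 97 × 0.17 = 16.49
  Case studies 76.2 × 0.16 = 12.192
Sum = 60.052
Bonus assignment: 60.052 + 1 = 61.052
61.052 ≥ 60 → Pass

Pass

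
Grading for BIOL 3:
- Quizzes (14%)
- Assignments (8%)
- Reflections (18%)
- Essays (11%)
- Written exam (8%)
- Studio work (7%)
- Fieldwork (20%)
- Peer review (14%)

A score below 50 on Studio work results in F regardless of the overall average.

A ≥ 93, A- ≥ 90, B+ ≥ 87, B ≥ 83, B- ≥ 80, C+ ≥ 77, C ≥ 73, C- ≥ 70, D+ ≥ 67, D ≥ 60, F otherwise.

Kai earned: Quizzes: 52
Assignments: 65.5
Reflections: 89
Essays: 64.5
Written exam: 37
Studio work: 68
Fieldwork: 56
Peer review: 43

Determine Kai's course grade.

Studio work score 68 ≥ 50: minimum met.
Weighted total:
  Quizzes 52 × 0.14 = 7.28
  Assignments 65.5 × 0.08 = 5.24
  Reflections 89 × 0.18 = 16.02
  Essays 64.5 × 0.11 = 7.095
  Written exam 37 × 0.08 = 2.96
  Studio work 68 × 0.07 = 4.76
  Fieldwork 56 × 0.2 = 11.2
  Peer review 43 × 0.14 = 6.02
Sum = 60.575
60.575 is ≥ 60 and < 67 → D

D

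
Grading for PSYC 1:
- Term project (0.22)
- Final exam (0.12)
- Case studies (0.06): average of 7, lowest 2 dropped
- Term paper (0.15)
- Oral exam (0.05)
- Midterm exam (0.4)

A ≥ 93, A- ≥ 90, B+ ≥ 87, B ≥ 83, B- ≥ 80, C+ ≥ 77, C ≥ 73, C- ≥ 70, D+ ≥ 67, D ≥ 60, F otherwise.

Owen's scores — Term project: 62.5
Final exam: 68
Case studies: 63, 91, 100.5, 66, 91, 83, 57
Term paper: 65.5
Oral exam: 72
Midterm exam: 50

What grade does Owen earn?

Case studies: drop 57, 63 → average of remaining 5 = 431.5/5 = 86.3
Weighted total:
  Term project 62.5 × 0.22 = 13.75
  Final exam 68 × 0.12 = 8.16
  Case studies 86.3 × 0.06 = 5.178
  Term paper 65.5 × 0.15 = 9.825
  Oral exam 72 × 0.05 = 3.6
  Midterm exam 50 × 0.4 = 20
Sum = 60.513
60.513 is ≥ 60 and < 67 → D

D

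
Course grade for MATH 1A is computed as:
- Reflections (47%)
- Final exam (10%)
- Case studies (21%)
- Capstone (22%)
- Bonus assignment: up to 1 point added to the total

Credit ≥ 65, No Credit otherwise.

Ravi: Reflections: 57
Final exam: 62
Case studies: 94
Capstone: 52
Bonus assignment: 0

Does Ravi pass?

Weighted total:
  Reflections 57 × 0.47 = 26.79
  Final exam 62 × 0.1 = 6.2
  Case studies 94 × 0.21 = 19.74
  Capstone 52 × 0.22 = 11.44
Sum = 64.17
Bonus assignment: 64.17 + 0 = 64.17
64.17 < 65 → No Credit

No Credit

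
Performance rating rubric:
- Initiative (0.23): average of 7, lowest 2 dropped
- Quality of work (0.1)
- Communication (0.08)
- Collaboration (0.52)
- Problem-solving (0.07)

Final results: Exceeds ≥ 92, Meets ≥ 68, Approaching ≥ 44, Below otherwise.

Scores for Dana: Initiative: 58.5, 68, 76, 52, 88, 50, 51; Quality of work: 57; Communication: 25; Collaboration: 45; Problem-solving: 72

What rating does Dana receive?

Initiative: drop 50, 51 → average of remaining 5 = 342.5/5 = 68.5
Weighted total:
  Initiative 68.5 × 0.23 = 15.755
  Quality of work 57 × 0.1 = 5.7
  Communication 25 × 0.08 = 2
  Collaboration 45 × 0.52 = 23.4
  Problem-solving 72 × 0.07 = 5.04
Sum = 51.895
51.895 is ≥ 44 and < 68 → Approaching

Approaching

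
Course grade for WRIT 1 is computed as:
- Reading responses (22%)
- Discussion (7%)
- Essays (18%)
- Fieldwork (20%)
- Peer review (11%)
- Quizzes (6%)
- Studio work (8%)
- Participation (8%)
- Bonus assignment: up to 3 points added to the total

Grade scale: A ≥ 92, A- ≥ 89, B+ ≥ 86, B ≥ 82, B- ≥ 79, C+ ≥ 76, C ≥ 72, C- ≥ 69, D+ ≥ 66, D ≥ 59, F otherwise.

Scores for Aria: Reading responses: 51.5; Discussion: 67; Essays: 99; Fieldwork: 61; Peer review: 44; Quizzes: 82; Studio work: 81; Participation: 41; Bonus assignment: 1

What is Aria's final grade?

Weighted total:
  Reading responses 51.5 × 0.22 = 11.33
  Discussion 67 × 0.07 = 4.69
  Essays 99 × 0.18 = 17.82
  Fieldwork 61 × 0.2 = 12.2
  Peer review 44 × 0.11 = 4.84
  Quizzes 82 × 0.06 = 4.92
  Studio work 81 × 0.08 = 6.48
  Participation 41 × 0.08 = 3.28
Sum = 65.56
Bonus assignment: 65.56 + 1 = 66.56
66.56 is ≥ 66 and < 69 → D+

D+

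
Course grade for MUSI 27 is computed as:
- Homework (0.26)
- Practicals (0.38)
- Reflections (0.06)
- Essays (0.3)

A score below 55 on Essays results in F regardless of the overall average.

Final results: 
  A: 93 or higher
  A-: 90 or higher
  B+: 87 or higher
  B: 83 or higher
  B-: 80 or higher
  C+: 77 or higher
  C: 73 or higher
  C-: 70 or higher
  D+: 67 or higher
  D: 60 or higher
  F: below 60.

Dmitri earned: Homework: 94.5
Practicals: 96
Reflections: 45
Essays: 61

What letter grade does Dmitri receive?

B-

Essays score 61 ≥ 55: minimum met.
Weighted total:
  Homework 94.5 × 0.26 = 24.57
  Practicals 96 × 0.38 = 36.48
  Reflections 45 × 0.06 = 2.7
  Essays 61 × 0.3 = 18.3
Sum = 82.05
82.05 is ≥ 80 and < 83 → B-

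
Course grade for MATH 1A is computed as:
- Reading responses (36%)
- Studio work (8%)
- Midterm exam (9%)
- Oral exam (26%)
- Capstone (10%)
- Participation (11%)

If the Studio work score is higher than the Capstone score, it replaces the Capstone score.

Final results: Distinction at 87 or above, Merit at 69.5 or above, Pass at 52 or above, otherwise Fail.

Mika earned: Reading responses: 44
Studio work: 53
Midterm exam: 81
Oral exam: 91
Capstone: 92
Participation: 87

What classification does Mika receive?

Merit

Studio work (53) ≤ Capstone (92), so Capstone stays at 92.
Weighted total:
  Reading responses 44 × 0.36 = 15.84
  Studio work 53 × 0.08 = 4.24
  Midterm exam 81 × 0.09 = 7.29
  Oral exam 91 × 0.26 = 23.66
  Capstone 92 × 0.1 = 9.2
  Participation 87 × 0.11 = 9.57
Sum = 69.8
69.8 is ≥ 69.5 and < 87 → Merit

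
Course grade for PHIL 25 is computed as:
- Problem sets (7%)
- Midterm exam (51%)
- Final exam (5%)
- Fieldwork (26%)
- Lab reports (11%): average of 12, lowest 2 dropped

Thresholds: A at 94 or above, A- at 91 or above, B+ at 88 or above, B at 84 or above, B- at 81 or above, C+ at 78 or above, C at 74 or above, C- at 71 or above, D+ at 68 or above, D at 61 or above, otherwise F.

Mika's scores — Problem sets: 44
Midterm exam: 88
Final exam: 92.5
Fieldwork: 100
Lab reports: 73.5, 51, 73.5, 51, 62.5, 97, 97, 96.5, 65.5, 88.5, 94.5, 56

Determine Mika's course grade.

B

Lab reports: drop 51, 51 → average of remaining 10 = 804.5/10 = 80.45
Weighted total:
  Problem sets 44 × 0.07 = 3.08
  Midterm exam 88 × 0.51 = 44.88
  Final exam 92.5 × 0.05 = 4.625
  Fieldwork 100 × 0.26 = 26
  Lab reports 80.45 × 0.11 = 8.8495
Sum = 87.4345
87.4345 is ≥ 84 and < 88 → B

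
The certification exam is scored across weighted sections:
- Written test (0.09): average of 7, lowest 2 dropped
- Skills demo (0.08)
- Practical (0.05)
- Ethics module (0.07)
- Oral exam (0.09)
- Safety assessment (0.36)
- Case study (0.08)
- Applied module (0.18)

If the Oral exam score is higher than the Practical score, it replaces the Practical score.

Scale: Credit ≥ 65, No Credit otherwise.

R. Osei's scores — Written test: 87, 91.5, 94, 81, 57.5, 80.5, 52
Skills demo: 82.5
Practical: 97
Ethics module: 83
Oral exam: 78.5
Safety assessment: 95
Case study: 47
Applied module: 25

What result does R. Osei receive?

Written test: drop 52, 57.5 → average of remaining 5 = 434/5 = 86.8
Oral exam (78.5) ≤ Practical (97), so Practical stays at 97.
Weighted total:
  Written test 86.8 × 0.09 = 7.812
  Skills demo 82.5 × 0.08 = 6.6
  Practical 97 × 0.05 = 4.85
  Ethics module 83 × 0.07 = 5.81
  Oral exam 78.5 × 0.09 = 7.065
  Safety assessment 95 × 0.36 = 34.2
  Case study 47 × 0.08 = 3.76
  Applied module 25 × 0.18 = 4.5
Sum = 74.597
74.597 ≥ 65 → Credit

Credit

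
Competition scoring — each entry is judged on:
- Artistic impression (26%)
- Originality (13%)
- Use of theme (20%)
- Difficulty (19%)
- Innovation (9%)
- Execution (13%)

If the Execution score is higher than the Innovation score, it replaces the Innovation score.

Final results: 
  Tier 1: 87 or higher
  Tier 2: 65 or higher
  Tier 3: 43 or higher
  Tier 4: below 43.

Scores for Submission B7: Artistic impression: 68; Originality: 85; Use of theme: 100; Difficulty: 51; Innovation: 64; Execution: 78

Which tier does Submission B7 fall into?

Execution (78) > Innovation (64), so Innovation counts as 78.
Weighted total:
  Artistic impression 68 × 0.26 = 17.68
  Originality 85 × 0.13 = 11.05
  Use of theme 100 × 0.2 = 20
  Difficulty 51 × 0.19 = 9.69
  Innovation 78 × 0.09 = 7.02
  Execution 78 × 0.13 = 10.14
Sum = 75.58
75.58 is ≥ 65 and < 87 → Tier 2

Tier 2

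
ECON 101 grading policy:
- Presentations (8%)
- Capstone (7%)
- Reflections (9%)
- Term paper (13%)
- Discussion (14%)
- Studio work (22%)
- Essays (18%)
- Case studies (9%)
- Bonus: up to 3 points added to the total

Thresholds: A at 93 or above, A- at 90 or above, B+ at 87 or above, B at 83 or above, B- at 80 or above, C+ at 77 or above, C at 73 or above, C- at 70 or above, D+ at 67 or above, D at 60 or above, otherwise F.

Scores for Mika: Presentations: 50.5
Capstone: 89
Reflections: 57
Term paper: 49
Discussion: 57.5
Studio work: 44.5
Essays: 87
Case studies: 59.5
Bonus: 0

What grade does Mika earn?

D

Weighted total:
  Presentations 50.5 × 0.08 = 4.04
  Capstone 89 × 0.07 = 6.23
  Reflections 57 × 0.09 = 5.13
  Term paper 49 × 0.13 = 6.37
  Discussion 57.5 × 0.14 = 8.05
  Studio work 44.5 × 0.22 = 9.79
  Essays 87 × 0.18 = 15.66
  Case studies 59.5 × 0.09 = 5.355
Sum = 60.625
Bonus: 60.625 + 0 = 60.625
60.625 is ≥ 60 and < 67 → D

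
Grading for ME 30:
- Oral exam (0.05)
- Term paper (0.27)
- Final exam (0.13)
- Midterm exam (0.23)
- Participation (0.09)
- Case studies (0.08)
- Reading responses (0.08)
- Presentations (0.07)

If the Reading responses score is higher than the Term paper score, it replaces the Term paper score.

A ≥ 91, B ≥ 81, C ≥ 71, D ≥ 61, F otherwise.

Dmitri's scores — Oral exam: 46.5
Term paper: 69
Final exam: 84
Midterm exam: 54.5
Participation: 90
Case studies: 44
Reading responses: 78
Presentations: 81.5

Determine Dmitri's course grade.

D

Reading responses (78) > Term paper (69), so Term paper counts as 78.
Weighted total:
  Oral exam 46.5 × 0.05 = 2.325
  Term paper 78 × 0.27 = 21.06
  Final exam 84 × 0.13 = 10.92
  Midterm exam 54.5 × 0.23 = 12.535
  Participation 90 × 0.09 = 8.1
  Case studies 44 × 0.08 = 3.52
  Reading responses 78 × 0.08 = 6.24
  Presentations 81.5 × 0.07 = 5.705
Sum = 70.405
70.405 is ≥ 61 and < 71 → D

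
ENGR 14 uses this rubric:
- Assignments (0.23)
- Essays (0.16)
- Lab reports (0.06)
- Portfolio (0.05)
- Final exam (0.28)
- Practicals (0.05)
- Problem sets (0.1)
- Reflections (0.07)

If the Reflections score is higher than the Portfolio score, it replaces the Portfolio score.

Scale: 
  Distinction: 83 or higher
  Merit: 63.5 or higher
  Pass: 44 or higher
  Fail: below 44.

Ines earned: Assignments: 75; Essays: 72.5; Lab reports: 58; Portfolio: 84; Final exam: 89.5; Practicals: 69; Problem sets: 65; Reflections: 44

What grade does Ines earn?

Merit

Reflections (44) ≤ Portfolio (84), so Portfolio stays at 84.
Weighted total:
  Assignments 75 × 0.23 = 17.25
  Essays 72.5 × 0.16 = 11.6
  Lab reports 58 × 0.06 = 3.48
  Portfolio 84 × 0.05 = 4.2
  Final exam 89.5 × 0.28 = 25.06
  Practicals 69 × 0.05 = 3.45
  Problem sets 65 × 0.1 = 6.5
  Reflections 44 × 0.07 = 3.08
Sum = 74.62
74.62 is ≥ 63.5 and < 83 → Merit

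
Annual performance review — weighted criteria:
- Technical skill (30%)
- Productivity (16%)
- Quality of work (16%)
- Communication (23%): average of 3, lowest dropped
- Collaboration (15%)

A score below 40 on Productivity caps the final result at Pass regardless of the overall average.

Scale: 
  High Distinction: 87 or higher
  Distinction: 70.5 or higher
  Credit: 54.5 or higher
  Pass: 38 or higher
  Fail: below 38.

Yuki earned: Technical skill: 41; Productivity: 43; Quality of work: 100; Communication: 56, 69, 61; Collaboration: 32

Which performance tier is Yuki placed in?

Credit

Communication: drop 56 → average of remaining 2 = 130/2 = 65
Productivity score 43 ≥ 40: minimum met.
Weighted total:
  Technical skill 41 × 0.3 = 12.3
  Productivity 43 × 0.16 = 6.88
  Quality of work 100 × 0.16 = 16
  Communication 65 × 0.23 = 14.95
  Collaboration 32 × 0.15 = 4.8
Sum = 54.93
54.93 is ≥ 54.5 and < 70.5 → Credit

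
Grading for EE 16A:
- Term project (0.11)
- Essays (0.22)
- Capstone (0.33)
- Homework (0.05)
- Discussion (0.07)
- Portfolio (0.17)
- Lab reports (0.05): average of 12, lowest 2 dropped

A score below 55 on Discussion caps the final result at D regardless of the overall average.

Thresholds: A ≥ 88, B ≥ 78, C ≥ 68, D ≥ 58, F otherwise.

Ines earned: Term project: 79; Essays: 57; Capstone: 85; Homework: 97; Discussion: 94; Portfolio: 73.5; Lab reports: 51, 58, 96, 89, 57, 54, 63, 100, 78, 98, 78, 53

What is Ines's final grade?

C

Lab reports: drop 51, 53 → average of remaining 10 = 771/10 = 77.1
Discussion score 94 ≥ 55: minimum met.
Weighted total:
  Term project 79 × 0.11 = 8.69
  Essays 57 × 0.22 = 12.54
  Capstone 85 × 0.33 = 28.05
  Homework 97 × 0.05 = 4.85
  Discussion 94 × 0.07 = 6.58
  Portfolio 73.5 × 0.17 = 12.495
  Lab reports 77.1 × 0.05 = 3.855
Sum = 77.06
77.06 is ≥ 68 and < 78 → C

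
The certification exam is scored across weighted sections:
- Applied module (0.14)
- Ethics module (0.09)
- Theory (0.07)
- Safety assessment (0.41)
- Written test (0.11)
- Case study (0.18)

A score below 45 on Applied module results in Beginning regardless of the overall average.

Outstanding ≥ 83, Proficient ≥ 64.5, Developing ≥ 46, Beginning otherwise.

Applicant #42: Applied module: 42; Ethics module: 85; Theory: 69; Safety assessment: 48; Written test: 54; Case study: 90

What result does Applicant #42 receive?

Beginning

Applied module score 42 < 45: minimum not met.
Weighted total:
  Applied module 42 × 0.14 = 5.88
  Ethics module 85 × 0.09 = 7.65
  Theory 69 × 0.07 = 4.83
  Safety assessment 48 × 0.41 = 19.68
  Written test 54 × 0.11 = 5.94
  Case study 90 × 0.18 = 16.2
Sum = 60.18
Because the Applied module minimum was not met, the result is Beginning.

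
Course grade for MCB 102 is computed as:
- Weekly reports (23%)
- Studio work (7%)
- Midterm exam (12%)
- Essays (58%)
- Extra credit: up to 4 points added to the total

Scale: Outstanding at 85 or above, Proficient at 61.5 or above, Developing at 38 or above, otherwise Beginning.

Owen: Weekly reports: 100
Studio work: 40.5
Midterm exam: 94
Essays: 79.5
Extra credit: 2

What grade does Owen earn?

Weighted total:
  Weekly reports 100 × 0.23 = 23
  Studio work 40.5 × 0.07 = 2.835
  Midterm exam 94 × 0.12 = 11.28
  Essays 79.5 × 0.58 = 46.11
Sum = 83.225
Extra credit: 83.225 + 2 = 85.225
85.225 ≥ 85 → Outstanding

Outstanding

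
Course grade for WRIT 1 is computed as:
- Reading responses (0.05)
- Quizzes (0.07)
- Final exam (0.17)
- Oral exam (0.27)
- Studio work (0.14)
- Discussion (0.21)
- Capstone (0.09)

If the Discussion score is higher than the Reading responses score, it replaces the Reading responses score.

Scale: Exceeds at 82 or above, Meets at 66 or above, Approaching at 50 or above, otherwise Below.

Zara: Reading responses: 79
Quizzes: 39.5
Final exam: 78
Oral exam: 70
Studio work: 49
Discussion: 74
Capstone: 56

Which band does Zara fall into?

Discussion (74) ≤ Reading responses (79), so Reading responses stays at 79.
Weighted total:
  Reading responses 79 × 0.05 = 3.95
  Quizzes 39.5 × 0.07 = 2.765
  Final exam 78 × 0.17 = 13.26
  Oral exam 70 × 0.27 = 18.9
  Studio work 49 × 0.14 = 6.86
  Discussion 74 × 0.21 = 15.54
  Capstone 56 × 0.09 = 5.04
Sum = 66.315
66.315 is ≥ 66 and < 82 → Meets

Meets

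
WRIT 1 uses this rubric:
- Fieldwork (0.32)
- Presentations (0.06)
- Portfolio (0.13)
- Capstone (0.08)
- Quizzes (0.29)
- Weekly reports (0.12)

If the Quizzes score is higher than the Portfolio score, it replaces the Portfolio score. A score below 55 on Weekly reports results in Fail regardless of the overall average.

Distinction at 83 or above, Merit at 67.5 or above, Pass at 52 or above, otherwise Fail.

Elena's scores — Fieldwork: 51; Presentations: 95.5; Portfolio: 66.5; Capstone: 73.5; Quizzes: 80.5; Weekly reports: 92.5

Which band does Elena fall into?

Merit

Quizzes (80.5) > Portfolio (66.5), so Portfolio counts as 80.5.
Weekly reports score 92.5 ≥ 55: minimum met.
Weighted total:
  Fieldwork 51 × 0.32 = 16.32
  Presentations 95.5 × 0.06 = 5.73
  Portfolio 80.5 × 0.13 = 10.465
  Capstone 73.5 × 0.08 = 5.88
  Quizzes 80.5 × 0.29 = 23.345
  Weekly reports 92.5 × 0.12 = 11.1
Sum = 72.84
72.84 is ≥ 67.5 and < 83 → Merit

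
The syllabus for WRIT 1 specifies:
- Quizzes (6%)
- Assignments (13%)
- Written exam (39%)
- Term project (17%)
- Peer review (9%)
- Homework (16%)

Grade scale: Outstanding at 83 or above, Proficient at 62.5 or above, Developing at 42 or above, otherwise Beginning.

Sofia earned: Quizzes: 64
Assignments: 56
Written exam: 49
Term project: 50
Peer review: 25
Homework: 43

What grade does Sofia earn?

Developing

Weighted total:
  Quizzes 64 × 0.06 = 3.84
  Assignments 56 × 0.13 = 7.28
  Written exam 49 × 0.39 = 19.11
  Term project 50 × 0.17 = 8.5
  Peer review 25 × 0.09 = 2.25
  Homework 43 × 0.16 = 6.88
Sum = 47.86
47.86 is ≥ 42 and < 62.5 → Developing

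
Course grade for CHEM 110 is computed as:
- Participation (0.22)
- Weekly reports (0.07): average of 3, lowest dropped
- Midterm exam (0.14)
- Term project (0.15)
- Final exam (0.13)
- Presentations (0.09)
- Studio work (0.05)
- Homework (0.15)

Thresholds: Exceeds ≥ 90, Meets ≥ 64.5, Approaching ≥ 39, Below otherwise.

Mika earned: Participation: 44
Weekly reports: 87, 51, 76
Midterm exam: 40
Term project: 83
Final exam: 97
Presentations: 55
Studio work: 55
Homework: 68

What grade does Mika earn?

Weekly reports: drop 51 → average of remaining 2 = 163/2 = 81.5
Weighted total:
  Participation 44 × 0.22 = 9.68
  Weekly reports 81.5 × 0.07 = 5.705
  Midterm exam 40 × 0.14 = 5.6
  Term project 83 × 0.15 = 12.45
  Final exam 97 × 0.13 = 12.61
  Presentations 55 × 0.09 = 4.95
  Studio work 55 × 0.05 = 2.75
  Homework 68 × 0.15 = 10.2
Sum = 63.945
63.945 is ≥ 39 and < 64.5 → Approaching

Approaching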